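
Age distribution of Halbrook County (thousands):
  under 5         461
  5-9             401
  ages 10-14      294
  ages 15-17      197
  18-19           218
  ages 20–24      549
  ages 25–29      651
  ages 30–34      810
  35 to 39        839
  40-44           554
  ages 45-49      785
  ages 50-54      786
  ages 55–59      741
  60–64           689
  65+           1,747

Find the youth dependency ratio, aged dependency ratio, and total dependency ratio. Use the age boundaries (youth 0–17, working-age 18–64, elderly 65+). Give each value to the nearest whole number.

0–17: 461 + 401 + 294 + 197 = 1,353
18–64: 218 + 549 + 651 + 810 + 839 + 554 + 785 + 786 + 741 + 689 = 6,622
65+: 1,747
Youth dependency ratio = 1,353 / 6,622 × 100 = 20
Old-age dependency ratio = 1,747 / 6,622 × 100 = 26
Total dependency ratio = (1,353 + 1,747) / 6,622 × 100 = 3,100 / 6,622 × 100 = 47

Youth dependency ratio: 20
Old-age dependency ratio: 26
Total dependency ratio: 47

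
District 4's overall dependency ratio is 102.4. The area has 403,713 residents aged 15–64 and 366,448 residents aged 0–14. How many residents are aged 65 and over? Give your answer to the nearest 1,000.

Aged 65 and over: 47,000

Total dependency ratio = (youth + elderly) / working-age × 100
102.4 = (366,448 + E) / 403,713 × 100
⇒ 47,000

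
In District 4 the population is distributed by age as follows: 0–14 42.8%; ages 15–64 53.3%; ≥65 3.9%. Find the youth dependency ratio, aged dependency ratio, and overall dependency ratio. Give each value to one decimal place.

Youth dependency ratio: 80.3
Old-age dependency ratio: 7.3
Total dependency ratio: 87.6

Youth dependency ratio = 42.8 / 53.3 × 100 = 80.3
Old-age dependency ratio = 3.9 / 53.3 × 100 = 7.3
Total dependency ratio = (42.8 + 3.9) / 53.3 × 100 = 46.7 / 53.3 × 100 = 87.6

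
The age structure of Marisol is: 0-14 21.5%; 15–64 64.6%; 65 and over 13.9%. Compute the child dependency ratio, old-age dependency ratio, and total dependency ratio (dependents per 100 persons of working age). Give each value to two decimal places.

Youth dependency ratio: 33.28
Old-age dependency ratio: 21.52
Total dependency ratio: 54.80

Youth dependency ratio = 21.5 / 64.6 × 100 = 33.28
Old-age dependency ratio = 13.9 / 64.6 × 100 = 21.52
Total dependency ratio = (21.5 + 13.9) / 64.6 × 100 = 35.4 / 64.6 × 100 = 54.80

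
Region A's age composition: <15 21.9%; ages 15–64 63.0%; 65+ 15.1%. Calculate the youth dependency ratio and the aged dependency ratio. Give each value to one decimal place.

Youth dependency ratio = 21.9 / 63.0 × 100 = 34.8
Old-age dependency ratio = 15.1 / 63.0 × 100 = 24.0

Youth dependency ratio: 34.8
Old-age dependency ratio: 24.0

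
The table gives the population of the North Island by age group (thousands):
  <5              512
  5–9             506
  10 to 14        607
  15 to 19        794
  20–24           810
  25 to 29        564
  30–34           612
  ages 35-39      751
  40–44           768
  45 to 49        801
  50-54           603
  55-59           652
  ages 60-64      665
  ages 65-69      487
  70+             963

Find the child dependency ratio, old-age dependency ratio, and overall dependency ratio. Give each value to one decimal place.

Youth dependency ratio: 23.1
Old-age dependency ratio: 20.7
Total dependency ratio: 43.8

0–14: 512 + 506 + 607 = 1,625
15–64: 794 + 810 + 564 + 612 + 751 + 768 + 801 + 603 + 652 + 665 = 7,020
65+: 487 + 963 = 1,450
Youth dependency ratio = 1,625 / 7,020 × 100 = 23.1
Old-age dependency ratio = 1,450 / 7,020 × 100 = 20.7
Total dependency ratio = (1,625 + 1,450) / 7,020 × 100 = 3,075 / 7,020 × 100 = 43.8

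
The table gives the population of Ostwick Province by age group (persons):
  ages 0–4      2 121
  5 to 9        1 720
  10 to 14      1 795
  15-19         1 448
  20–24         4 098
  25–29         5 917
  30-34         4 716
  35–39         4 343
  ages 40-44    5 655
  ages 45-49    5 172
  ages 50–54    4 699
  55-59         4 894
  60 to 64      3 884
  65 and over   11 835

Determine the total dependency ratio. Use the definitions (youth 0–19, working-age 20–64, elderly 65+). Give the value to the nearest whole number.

0–19: 2 121 + 1 720 + 1 795 + 1 448 = 7 084
20–64: 4 098 + 5 917 + 4 716 + 4 343 + 5 655 + 5 172 + 4 699 + 4 894 + 3 884 = 43 378
65+: 11 835
Total dependency ratio = (7 084 + 11 835) / 43 378 × 100 = 18 919 / 43 378 × 100 = 44

Total dependency ratio: 44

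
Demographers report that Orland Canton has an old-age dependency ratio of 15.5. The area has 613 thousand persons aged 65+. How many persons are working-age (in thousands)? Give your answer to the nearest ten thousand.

Old-age dependency ratio = elderly / working-age × 100
15.5 = 613 / W × 100
⇒ 3,950

Working-age: 3,950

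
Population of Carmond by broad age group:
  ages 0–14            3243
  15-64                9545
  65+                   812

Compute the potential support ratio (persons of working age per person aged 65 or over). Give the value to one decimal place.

Potential support ratio: 11.8

Potential support ratio = 9545 / 812 = 11.8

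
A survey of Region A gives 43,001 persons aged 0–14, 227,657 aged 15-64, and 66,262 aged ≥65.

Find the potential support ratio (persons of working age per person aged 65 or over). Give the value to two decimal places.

Potential support ratio: 3.44

Potential support ratio = 227,657 / 66,262 = 3.44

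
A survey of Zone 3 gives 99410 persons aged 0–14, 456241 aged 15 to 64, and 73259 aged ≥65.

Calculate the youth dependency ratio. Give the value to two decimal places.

Youth dependency ratio: 21.79

Youth dependency ratio = 99410 / 456241 × 100 = 21.79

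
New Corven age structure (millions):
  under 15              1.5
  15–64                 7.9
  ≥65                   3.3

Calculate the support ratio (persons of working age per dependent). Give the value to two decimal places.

Support ratio: 1.65

Support ratio = 7.9 / (1.5 + 3.3) = 7.9 / 4.8 = 1.65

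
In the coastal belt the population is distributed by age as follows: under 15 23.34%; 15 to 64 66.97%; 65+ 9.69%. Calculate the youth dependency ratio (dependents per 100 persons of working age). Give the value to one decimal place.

Youth dependency ratio = 23.34 / 66.97 × 100 = 34.9

Youth dependency ratio: 34.9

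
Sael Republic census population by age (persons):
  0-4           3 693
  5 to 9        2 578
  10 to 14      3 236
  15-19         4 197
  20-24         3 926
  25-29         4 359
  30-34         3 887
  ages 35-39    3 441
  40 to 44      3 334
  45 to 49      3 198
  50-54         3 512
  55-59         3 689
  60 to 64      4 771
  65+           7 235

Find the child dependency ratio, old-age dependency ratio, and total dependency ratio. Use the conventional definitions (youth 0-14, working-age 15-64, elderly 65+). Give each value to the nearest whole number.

Youth dependency ratio: 25
Old-age dependency ratio: 19
Total dependency ratio: 44

0–14: 3 693 + 2 578 + 3 236 = 9 507
15–64: 4 197 + 3 926 + 4 359 + 3 887 + 3 441 + 3 334 + 3 198 + 3 512 + 3 689 + 4 771 = 38 314
65+: 7 235
Youth dependency ratio = 9 507 / 38 314 × 100 = 25
Old-age dependency ratio = 7 235 / 38 314 × 100 = 19
Total dependency ratio = (9 507 + 7 235) / 38 314 × 100 = 16 742 / 38 314 × 100 = 44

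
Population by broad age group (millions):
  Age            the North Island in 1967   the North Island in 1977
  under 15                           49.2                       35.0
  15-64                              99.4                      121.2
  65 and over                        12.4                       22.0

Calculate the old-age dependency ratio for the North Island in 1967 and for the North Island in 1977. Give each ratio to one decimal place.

the North Island in 1967: 12.4 / 99.4 × 100 = 12.5
the North Island in 1977: 22.0 / 121.2 × 100 = 18.2

the North Island in 1967: 12.5
the North Island in 1977: 18.2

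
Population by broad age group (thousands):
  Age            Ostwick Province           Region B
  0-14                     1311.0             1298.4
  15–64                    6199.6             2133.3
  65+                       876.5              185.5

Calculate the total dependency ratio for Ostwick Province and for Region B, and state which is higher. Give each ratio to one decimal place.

Ostwick Province: 35.3
Region B: 69.6
Higher: Region B

Ostwick Province: (1311.0 + 876.5) / 6199.6 × 100 = 2187.5 / 6199.6 × 100 = 35.3
Region B: (1298.4 + 185.5) / 2133.3 × 100 = 1483.9 / 2133.3 × 100 = 69.6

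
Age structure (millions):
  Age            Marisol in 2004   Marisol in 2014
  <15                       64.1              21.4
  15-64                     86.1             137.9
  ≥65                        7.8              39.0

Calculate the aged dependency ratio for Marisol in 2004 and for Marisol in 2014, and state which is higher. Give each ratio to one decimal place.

Marisol in 2004: 9.1
Marisol in 2014: 28.3
Higher: Marisol in 2014

Marisol in 2004: 7.8 / 86.1 × 100 = 9.1
Marisol in 2014: 39.0 / 137.9 × 100 = 28.3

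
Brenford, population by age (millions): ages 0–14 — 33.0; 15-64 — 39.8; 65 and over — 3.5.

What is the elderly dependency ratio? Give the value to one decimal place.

Old-age dependency ratio: 8.8

Old-age dependency ratio = 3.5 / 39.8 × 100 = 8.8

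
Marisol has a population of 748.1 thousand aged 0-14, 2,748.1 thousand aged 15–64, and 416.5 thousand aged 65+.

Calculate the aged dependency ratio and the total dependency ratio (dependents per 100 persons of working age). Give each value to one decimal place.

Old-age dependency ratio: 15.2
Total dependency ratio: 42.4

Old-age dependency ratio = 416.5 / 2,748.1 × 100 = 15.2
Total dependency ratio = (748.1 + 416.5) / 2,748.1 × 100 = 1,164.6 / 2,748.1 × 100 = 42.4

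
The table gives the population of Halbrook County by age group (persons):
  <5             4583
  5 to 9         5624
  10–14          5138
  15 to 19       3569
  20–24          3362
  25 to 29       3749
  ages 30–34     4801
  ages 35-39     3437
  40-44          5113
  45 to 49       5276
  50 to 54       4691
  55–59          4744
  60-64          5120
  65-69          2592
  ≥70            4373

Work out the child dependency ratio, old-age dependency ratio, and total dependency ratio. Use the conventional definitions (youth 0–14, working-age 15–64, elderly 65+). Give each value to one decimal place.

0–14: 4583 + 5624 + 5138 = 15345
15–64: 3569 + 3362 + 3749 + 4801 + 3437 + 5113 + 5276 + 4691 + 4744 + 5120 = 43862
65+: 2592 + 4373 = 6965
Youth dependency ratio = 15345 / 43862 × 100 = 35.0
Old-age dependency ratio = 6965 / 43862 × 100 = 15.9
Total dependency ratio = (15345 + 6965) / 43862 × 100 = 22310 / 43862 × 100 = 50.9

Youth dependency ratio: 35.0
Old-age dependency ratio: 15.9
Total dependency ratio: 50.9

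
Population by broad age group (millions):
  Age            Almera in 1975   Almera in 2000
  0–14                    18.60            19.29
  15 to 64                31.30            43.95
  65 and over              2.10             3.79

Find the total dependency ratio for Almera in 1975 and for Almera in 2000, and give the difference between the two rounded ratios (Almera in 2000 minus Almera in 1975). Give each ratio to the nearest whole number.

Almera in 1975: 66
Almera in 2000: 53
Difference: -13

Almera in 1975: (18.60 + 2.10) / 31.30 × 100 = 20.70 / 31.30 × 100 = 66
Almera in 2000: (19.29 + 3.79) / 43.95 × 100 = 23.08 / 43.95 × 100 = 53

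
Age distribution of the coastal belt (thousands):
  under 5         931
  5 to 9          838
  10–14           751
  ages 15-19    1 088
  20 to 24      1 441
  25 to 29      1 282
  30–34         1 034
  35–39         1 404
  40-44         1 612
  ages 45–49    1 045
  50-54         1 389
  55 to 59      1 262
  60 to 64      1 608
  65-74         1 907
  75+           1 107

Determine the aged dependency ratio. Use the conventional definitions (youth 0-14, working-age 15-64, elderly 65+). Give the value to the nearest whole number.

0–14: 931 + 838 + 751 = 2 520
15–64: 1 088 + 1 441 + 1 282 + 1 034 + 1 404 + 1 612 + 1 045 + 1 389 + 1 262 + 1 608 = 13 165
65+: 1 907 + 1 107 = 3 014
Old-age dependency ratio = 3 014 / 13 165 × 100 = 23

Old-age dependency ratio: 23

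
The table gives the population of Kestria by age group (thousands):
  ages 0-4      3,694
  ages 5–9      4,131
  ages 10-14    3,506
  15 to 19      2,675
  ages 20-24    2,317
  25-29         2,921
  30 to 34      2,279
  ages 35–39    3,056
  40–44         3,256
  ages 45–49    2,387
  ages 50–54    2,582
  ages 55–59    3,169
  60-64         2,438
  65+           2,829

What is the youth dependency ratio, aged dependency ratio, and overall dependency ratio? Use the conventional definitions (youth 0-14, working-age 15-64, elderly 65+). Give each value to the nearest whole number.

0–14: 3,694 + 4,131 + 3,506 = 11,331
15–64: 2,675 + 2,317 + 2,921 + 2,279 + 3,056 + 3,256 + 2,387 + 2,582 + 3,169 + 2,438 = 27,080
65+: 2,829
Youth dependency ratio = 11,331 / 27,080 × 100 = 42
Old-age dependency ratio = 2,829 / 27,080 × 100 = 10
Total dependency ratio = (11,331 + 2,829) / 27,080 × 100 = 14,160 / 27,080 × 100 = 52

Youth dependency ratio: 42
Old-age dependency ratio: 10
Total dependency ratio: 52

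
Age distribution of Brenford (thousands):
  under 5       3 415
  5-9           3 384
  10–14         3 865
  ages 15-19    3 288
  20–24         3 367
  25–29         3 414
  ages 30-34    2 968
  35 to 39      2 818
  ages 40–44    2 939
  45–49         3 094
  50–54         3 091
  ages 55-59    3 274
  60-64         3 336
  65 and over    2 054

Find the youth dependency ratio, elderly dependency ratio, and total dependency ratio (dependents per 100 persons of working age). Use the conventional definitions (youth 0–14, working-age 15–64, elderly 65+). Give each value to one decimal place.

Youth dependency ratio: 33.8
Old-age dependency ratio: 6.5
Total dependency ratio: 40.3

0–14: 3 415 + 3 384 + 3 865 = 10 664
15–64: 3 288 + 3 367 + 3 414 + 2 968 + 2 818 + 2 939 + 3 094 + 3 091 + 3 274 + 3 336 = 31 589
65+: 2 054
Youth dependency ratio = 10 664 / 31 589 × 100 = 33.8
Old-age dependency ratio = 2 054 / 31 589 × 100 = 6.5
Total dependency ratio = (10 664 + 2 054) / 31 589 × 100 = 12 718 / 31 589 × 100 = 40.3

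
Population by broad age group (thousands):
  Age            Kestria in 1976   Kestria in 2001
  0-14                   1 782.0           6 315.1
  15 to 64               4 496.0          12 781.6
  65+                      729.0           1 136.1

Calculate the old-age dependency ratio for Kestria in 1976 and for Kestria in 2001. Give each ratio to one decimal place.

Kestria in 1976: 16.2
Kestria in 2001: 8.9

Kestria in 1976: 729.0 / 4 496.0 × 100 = 16.2
Kestria in 2001: 1 136.1 / 12 781.6 × 100 = 8.9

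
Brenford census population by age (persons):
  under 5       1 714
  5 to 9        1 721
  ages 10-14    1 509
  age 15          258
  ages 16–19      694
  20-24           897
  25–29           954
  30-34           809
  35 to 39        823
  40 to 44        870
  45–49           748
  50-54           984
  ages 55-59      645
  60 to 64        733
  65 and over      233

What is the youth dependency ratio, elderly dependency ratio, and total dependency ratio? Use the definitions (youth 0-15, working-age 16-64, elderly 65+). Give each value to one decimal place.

Youth dependency ratio: 63.8
Old-age dependency ratio: 2.9
Total dependency ratio: 66.6

0–15: 1 714 + 1 721 + 1 509 + 258 = 5 202
16–64: 694 + 897 + 954 + 809 + 823 + 870 + 748 + 984 + 645 + 733 = 8 157
65+: 233
Youth dependency ratio = 5 202 / 8 157 × 100 = 63.8
Old-age dependency ratio = 233 / 8 157 × 100 = 2.9
Total dependency ratio = (5 202 + 233) / 8 157 × 100 = 5 435 / 8 157 × 100 = 66.6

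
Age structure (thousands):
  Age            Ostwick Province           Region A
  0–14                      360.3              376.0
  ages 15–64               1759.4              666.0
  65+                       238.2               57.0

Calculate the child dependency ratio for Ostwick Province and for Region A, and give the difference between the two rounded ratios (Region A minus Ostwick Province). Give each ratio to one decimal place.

Ostwick Province: 360.3 / 1759.4 × 100 = 20.5
Region A: 376.0 / 666.0 × 100 = 56.5

Ostwick Province: 20.5
Region A: 56.5
Difference: +36.0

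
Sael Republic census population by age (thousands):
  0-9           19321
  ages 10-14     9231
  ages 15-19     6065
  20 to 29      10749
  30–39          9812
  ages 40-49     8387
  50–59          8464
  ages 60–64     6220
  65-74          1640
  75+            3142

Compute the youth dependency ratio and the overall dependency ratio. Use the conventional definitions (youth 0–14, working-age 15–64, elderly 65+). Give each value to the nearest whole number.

Youth dependency ratio: 57
Total dependency ratio: 67

0–14: 19321 + 9231 = 28552
15–64: 6065 + 10749 + 9812 + 8387 + 8464 + 6220 = 49697
65+: 1640 + 3142 = 4782
Youth dependency ratio = 28552 / 49697 × 100 = 57
Total dependency ratio = (28552 + 4782) / 49697 × 100 = 33334 / 49697 × 100 = 67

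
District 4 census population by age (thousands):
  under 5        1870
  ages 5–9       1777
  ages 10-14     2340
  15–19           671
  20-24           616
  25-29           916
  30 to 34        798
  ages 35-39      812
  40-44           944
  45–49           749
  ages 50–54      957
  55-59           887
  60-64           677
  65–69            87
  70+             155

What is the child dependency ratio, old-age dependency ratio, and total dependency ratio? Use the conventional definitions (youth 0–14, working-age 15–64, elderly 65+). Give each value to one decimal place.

0–14: 1870 + 1777 + 2340 = 5987
15–64: 671 + 616 + 916 + 798 + 812 + 944 + 749 + 957 + 887 + 677 = 8027
65+: 87 + 155 = 242
Youth dependency ratio = 5987 / 8027 × 100 = 74.6
Old-age dependency ratio = 242 / 8027 × 100 = 3.0
Total dependency ratio = (5987 + 242) / 8027 × 100 = 6229 / 8027 × 100 = 77.6

Youth dependency ratio: 74.6
Old-age dependency ratio: 3.0
Total dependency ratio: 77.6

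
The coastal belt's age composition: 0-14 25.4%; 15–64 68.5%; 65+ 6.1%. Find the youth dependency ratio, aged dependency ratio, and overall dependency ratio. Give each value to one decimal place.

Youth dependency ratio: 37.1
Old-age dependency ratio: 8.9
Total dependency ratio: 46.0

Youth dependency ratio = 25.4 / 68.5 × 100 = 37.1
Old-age dependency ratio = 6.1 / 68.5 × 100 = 8.9
Total dependency ratio = (25.4 + 6.1) / 68.5 × 100 = 31.5 / 68.5 × 100 = 46.0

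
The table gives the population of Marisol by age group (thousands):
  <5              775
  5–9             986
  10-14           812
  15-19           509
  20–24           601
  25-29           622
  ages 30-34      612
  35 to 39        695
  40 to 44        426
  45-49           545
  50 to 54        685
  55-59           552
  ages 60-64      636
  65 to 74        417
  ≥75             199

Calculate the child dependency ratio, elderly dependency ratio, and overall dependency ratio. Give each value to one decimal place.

0–14: 775 + 986 + 812 = 2 573
15–64: 509 + 601 + 622 + 612 + 695 + 426 + 545 + 685 + 552 + 636 = 5 883
65+: 417 + 199 = 616
Youth dependency ratio = 2 573 / 5 883 × 100 = 43.7
Old-age dependency ratio = 616 / 5 883 × 100 = 10.5
Total dependency ratio = (2 573 + 616) / 5 883 × 100 = 3 189 / 5 883 × 100 = 54.2

Youth dependency ratio: 43.7
Old-age dependency ratio: 10.5
Total dependency ratio: 54.2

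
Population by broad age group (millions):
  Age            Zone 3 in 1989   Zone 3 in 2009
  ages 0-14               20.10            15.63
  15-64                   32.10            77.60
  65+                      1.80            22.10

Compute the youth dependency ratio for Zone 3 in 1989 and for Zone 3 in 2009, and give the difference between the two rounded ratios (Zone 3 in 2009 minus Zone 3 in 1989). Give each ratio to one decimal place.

Zone 3 in 1989: 20.10 / 32.10 × 100 = 62.6
Zone 3 in 2009: 15.63 / 77.60 × 100 = 20.1

Zone 3 in 1989: 62.6
Zone 3 in 2009: 20.1
Difference: -42.5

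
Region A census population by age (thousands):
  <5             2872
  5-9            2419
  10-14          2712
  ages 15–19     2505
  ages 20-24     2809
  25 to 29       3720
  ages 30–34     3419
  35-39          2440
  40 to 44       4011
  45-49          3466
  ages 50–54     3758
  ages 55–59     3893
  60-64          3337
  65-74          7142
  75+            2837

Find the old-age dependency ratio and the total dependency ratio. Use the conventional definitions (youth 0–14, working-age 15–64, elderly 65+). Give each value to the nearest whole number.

0–14: 2872 + 2419 + 2712 = 8003
15–64: 2505 + 2809 + 3720 + 3419 + 2440 + 4011 + 3466 + 3758 + 3893 + 3337 = 33358
65+: 7142 + 2837 = 9979
Old-age dependency ratio = 9979 / 33358 × 100 = 30
Total dependency ratio = (8003 + 9979) / 33358 × 100 = 17982 / 33358 × 100 = 54

Old-age dependency ratio: 30
Total dependency ratio: 54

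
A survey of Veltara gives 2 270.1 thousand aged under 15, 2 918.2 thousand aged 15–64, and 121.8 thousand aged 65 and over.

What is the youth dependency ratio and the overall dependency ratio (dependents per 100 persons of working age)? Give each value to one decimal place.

Youth dependency ratio: 77.8
Total dependency ratio: 82.0

Youth dependency ratio = 2 270.1 / 2 918.2 × 100 = 77.8
Total dependency ratio = (2 270.1 + 121.8) / 2 918.2 × 100 = 2 391.9 / 2 918.2 × 100 = 82.0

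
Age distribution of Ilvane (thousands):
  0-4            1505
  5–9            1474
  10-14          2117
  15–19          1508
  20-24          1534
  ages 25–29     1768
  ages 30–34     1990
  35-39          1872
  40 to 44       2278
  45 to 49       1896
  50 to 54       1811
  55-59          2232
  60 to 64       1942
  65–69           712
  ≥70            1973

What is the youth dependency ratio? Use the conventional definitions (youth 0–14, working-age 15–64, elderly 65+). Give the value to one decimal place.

0–14: 1505 + 1474 + 2117 = 5096
15–64: 1508 + 1534 + 1768 + 1990 + 1872 + 2278 + 1896 + 1811 + 2232 + 1942 = 18831
65+: 712 + 1973 = 2685
Youth dependency ratio = 5096 / 18831 × 100 = 27.1

Youth dependency ratio: 27.1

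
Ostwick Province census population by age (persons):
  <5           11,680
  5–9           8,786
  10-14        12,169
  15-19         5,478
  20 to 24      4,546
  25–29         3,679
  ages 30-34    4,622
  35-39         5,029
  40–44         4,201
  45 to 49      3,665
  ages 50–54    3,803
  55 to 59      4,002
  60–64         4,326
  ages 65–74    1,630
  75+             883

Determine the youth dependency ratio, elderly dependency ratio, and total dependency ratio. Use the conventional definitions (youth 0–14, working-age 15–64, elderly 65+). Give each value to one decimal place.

Youth dependency ratio: 75.3
Old-age dependency ratio: 5.8
Total dependency ratio: 81.1

0–14: 11,680 + 8,786 + 12,169 = 32,635
15–64: 5,478 + 4,546 + 3,679 + 4,622 + 5,029 + 4,201 + 3,665 + 3,803 + 4,002 + 4,326 = 43,351
65+: 1,630 + 883 = 2,513
Youth dependency ratio = 32,635 / 43,351 × 100 = 75.3
Old-age dependency ratio = 2,513 / 43,351 × 100 = 5.8
Total dependency ratio = (32,635 + 2,513) / 43,351 × 100 = 35,148 / 43,351 × 100 = 81.1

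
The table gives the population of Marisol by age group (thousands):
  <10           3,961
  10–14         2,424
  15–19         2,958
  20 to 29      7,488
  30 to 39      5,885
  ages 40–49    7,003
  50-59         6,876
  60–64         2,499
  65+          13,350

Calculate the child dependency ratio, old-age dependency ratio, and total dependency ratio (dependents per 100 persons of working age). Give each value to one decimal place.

Youth dependency ratio: 19.5
Old-age dependency ratio: 40.8
Total dependency ratio: 60.3

0–14: 3,961 + 2,424 = 6,385
15–64: 2,958 + 7,488 + 5,885 + 7,003 + 6,876 + 2,499 = 32,709
65+: 13,350
Youth dependency ratio = 6,385 / 32,709 × 100 = 19.5
Old-age dependency ratio = 13,350 / 32,709 × 100 = 40.8
Total dependency ratio = (6,385 + 13,350) / 32,709 × 100 = 19,735 / 32,709 × 100 = 60.3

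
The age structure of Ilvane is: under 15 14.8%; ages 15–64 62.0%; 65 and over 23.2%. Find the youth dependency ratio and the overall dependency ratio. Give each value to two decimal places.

Youth dependency ratio: 23.87
Total dependency ratio: 61.29

Youth dependency ratio = 14.8 / 62.0 × 100 = 23.87
Total dependency ratio = (14.8 + 23.2) / 62.0 × 100 = 38.0 / 62.0 × 100 = 61.29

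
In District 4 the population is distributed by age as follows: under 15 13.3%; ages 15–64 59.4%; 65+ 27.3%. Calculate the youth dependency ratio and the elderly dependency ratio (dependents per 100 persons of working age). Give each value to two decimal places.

Youth dependency ratio = 13.3 / 59.4 × 100 = 22.39
Old-age dependency ratio = 27.3 / 59.4 × 100 = 45.96

Youth dependency ratio: 22.39
Old-age dependency ratio: 45.96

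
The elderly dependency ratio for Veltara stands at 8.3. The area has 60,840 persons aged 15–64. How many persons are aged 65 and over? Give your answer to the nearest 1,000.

Aged 65 and over: 5,000

Old-age dependency ratio = elderly / working-age × 100
8.3 = E / 60,840 × 100
⇒ 5,000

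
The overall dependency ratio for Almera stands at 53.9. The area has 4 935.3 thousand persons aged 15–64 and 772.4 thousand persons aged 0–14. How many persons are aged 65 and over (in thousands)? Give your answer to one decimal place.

Total dependency ratio = (youth + elderly) / working-age × 100
53.9 = (772.4 + E) / 4 935.3 × 100
⇒ 1 887.7

Aged 65 and over: 1 887.7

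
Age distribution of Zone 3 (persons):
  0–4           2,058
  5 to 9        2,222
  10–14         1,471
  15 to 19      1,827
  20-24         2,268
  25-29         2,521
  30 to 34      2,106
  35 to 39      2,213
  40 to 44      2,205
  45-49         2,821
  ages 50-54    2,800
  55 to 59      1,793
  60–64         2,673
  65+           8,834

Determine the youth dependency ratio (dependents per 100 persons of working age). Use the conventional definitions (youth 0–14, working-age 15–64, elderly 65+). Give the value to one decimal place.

0–14: 2,058 + 2,222 + 1,471 = 5,751
15–64: 1,827 + 2,268 + 2,521 + 2,106 + 2,213 + 2,205 + 2,821 + 2,800 + 1,793 + 2,673 = 23,227
65+: 8,834
Youth dependency ratio = 5,751 / 23,227 × 100 = 24.8

Youth dependency ratio: 24.8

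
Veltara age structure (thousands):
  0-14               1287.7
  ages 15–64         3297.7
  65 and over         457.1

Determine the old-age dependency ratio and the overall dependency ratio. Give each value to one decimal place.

Old-age dependency ratio = 457.1 / 3297.7 × 100 = 13.9
Total dependency ratio = (1287.7 + 457.1) / 3297.7 × 100 = 1744.8 / 3297.7 × 100 = 52.9

Old-age dependency ratio: 13.9
Total dependency ratio: 52.9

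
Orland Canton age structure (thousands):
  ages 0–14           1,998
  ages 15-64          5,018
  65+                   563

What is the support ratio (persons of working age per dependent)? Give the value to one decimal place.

Support ratio = 5,018 / (1,998 + 563) = 5,018 / 2,561 = 2.0

Support ratio: 2.0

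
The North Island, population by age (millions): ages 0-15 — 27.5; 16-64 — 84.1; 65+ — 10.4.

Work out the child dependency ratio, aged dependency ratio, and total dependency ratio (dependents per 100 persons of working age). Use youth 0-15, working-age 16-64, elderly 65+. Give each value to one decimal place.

Youth dependency ratio: 32.7
Old-age dependency ratio: 12.4
Total dependency ratio: 45.1

Youth dependency ratio = 27.5 / 84.1 × 100 = 32.7
Old-age dependency ratio = 10.4 / 84.1 × 100 = 12.4
Total dependency ratio = (27.5 + 10.4) / 84.1 × 100 = 37.9 / 84.1 × 100 = 45.1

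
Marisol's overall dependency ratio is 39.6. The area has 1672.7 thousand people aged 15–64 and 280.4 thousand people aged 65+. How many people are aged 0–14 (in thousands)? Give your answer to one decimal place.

Aged 0–14: 382.0

Total dependency ratio = (youth + elderly) / working-age × 100
39.6 = (Y + 280.4) / 1672.7 × 100
⇒ 382.0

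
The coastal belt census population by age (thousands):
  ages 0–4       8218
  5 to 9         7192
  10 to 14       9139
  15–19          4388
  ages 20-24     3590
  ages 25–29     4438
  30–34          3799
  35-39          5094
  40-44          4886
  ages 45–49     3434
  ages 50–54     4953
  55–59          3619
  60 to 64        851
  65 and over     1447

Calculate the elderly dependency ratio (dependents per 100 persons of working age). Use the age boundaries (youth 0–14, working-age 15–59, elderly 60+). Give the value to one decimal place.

Old-age dependency ratio: 6.0

0–14: 8218 + 7192 + 9139 = 24549
15–59: 4388 + 3590 + 4438 + 3799 + 5094 + 4886 + 3434 + 4953 + 3619 = 38201
60+: 851 + 1447 = 2298
Old-age dependency ratio = 2298 / 38201 × 100 = 6.0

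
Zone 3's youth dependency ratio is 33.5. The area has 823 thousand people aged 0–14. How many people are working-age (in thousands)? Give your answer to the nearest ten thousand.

Working-age: 2 460

Youth dependency ratio = youth / working-age × 100
33.5 = 823 / W × 100
⇒ 2 460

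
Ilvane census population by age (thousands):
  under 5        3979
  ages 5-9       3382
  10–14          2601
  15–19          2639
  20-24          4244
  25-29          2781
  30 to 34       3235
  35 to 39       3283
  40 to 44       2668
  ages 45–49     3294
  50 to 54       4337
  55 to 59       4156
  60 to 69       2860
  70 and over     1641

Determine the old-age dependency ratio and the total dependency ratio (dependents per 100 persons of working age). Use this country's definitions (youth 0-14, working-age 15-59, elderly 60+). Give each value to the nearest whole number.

0–14: 3979 + 3382 + 2601 = 9962
15–59: 2639 + 4244 + 2781 + 3235 + 3283 + 2668 + 3294 + 4337 + 4156 = 30637
60+: 2860 + 1641 = 4501
Old-age dependency ratio = 4501 / 30637 × 100 = 15
Total dependency ratio = (9962 + 4501) / 30637 × 100 = 14463 / 30637 × 100 = 47

Old-age dependency ratio: 15
Total dependency ratio: 47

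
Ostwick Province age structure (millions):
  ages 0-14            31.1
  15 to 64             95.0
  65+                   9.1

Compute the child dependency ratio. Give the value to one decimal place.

Youth dependency ratio = 31.1 / 95.0 × 100 = 32.7

Youth dependency ratio: 32.7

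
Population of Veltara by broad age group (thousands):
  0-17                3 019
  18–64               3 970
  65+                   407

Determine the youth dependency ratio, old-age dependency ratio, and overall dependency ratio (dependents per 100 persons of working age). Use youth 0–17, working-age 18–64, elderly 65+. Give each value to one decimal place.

Youth dependency ratio = 3 019 / 3 970 × 100 = 76.0
Old-age dependency ratio = 407 / 3 970 × 100 = 10.3
Total dependency ratio = (3 019 + 407) / 3 970 × 100 = 3 426 / 3 970 × 100 = 86.3

Youth dependency ratio: 76.0
Old-age dependency ratio: 10.3
Total dependency ratio: 86.3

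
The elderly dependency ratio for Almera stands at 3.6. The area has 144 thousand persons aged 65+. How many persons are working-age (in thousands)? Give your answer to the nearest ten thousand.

Old-age dependency ratio = elderly / working-age × 100
3.6 = 144 / W × 100
⇒ 4000

Working-age: 4000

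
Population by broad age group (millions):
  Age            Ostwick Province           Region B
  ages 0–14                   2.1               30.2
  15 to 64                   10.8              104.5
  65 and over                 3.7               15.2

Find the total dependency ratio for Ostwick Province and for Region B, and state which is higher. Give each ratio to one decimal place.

Ostwick Province: (2.1 + 3.7) / 10.8 × 100 = 5.8 / 10.8 × 100 = 53.7
Region B: (30.2 + 15.2) / 104.5 × 100 = 45.4 / 104.5 × 100 = 43.4

Ostwick Province: 53.7
Region B: 43.4
Higher: Ostwick Province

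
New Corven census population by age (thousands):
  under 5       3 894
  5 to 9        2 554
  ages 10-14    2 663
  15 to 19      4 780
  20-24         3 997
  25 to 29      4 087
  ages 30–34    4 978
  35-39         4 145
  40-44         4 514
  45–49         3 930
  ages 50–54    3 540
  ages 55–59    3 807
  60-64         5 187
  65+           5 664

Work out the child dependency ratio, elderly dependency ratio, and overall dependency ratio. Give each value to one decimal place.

Youth dependency ratio: 21.2
Old-age dependency ratio: 13.2
Total dependency ratio: 34.4

0–14: 3 894 + 2 554 + 2 663 = 9 111
15–64: 4 780 + 3 997 + 4 087 + 4 978 + 4 145 + 4 514 + 3 930 + 3 540 + 3 807 + 5 187 = 42 965
65+: 5 664
Youth dependency ratio = 9 111 / 42 965 × 100 = 21.2
Old-age dependency ratio = 5 664 / 42 965 × 100 = 13.2
Total dependency ratio = (9 111 + 5 664) / 42 965 × 100 = 14 775 / 42 965 × 100 = 34.4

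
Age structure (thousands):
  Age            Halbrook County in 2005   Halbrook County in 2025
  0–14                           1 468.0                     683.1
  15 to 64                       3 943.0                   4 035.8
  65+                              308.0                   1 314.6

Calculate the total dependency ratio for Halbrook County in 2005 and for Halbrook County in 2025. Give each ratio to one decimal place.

Halbrook County in 2005: 45.0
Halbrook County in 2025: 49.5

Halbrook County in 2005: (1 468.0 + 308.0) / 3 943.0 × 100 = 1 776.0 / 3 943.0 × 100 = 45.0
Halbrook County in 2025: (683.1 + 1 314.6) / 4 035.8 × 100 = 1 997.7 / 4 035.8 × 100 = 49.5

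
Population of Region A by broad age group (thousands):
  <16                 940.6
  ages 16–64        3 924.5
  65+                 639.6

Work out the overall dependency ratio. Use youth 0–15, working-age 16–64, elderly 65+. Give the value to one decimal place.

Total dependency ratio: 40.3

Total dependency ratio = (940.6 + 639.6) / 3 924.5 × 100 = 1 580.2 / 3 924.5 × 100 = 40.3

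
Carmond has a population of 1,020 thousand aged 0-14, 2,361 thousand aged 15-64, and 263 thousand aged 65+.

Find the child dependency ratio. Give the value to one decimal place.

Youth dependency ratio: 43.2

Youth dependency ratio = 1,020 / 2,361 × 100 = 43.2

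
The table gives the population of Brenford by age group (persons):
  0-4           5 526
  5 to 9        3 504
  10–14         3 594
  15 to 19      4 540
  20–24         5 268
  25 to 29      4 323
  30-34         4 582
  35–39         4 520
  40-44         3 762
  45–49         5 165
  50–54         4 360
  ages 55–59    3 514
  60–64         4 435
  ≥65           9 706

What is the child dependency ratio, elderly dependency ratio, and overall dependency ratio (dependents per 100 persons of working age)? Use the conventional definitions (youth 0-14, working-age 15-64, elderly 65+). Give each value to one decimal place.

Youth dependency ratio: 28.4
Old-age dependency ratio: 21.8
Total dependency ratio: 50.2

0–14: 5 526 + 3 504 + 3 594 = 12 624
15–64: 4 540 + 5 268 + 4 323 + 4 582 + 4 520 + 3 762 + 5 165 + 4 360 + 3 514 + 4 435 = 44 469
65+: 9 706
Youth dependency ratio = 12 624 / 44 469 × 100 = 28.4
Old-age dependency ratio = 9 706 / 44 469 × 100 = 21.8
Total dependency ratio = (12 624 + 9 706) / 44 469 × 100 = 22 330 / 44 469 × 100 = 50.2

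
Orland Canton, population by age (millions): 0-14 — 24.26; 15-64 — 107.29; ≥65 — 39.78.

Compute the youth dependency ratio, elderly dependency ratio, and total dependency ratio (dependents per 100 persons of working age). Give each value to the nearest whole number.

Youth dependency ratio = 24.26 / 107.29 × 100 = 23
Old-age dependency ratio = 39.78 / 107.29 × 100 = 37
Total dependency ratio = (24.26 + 39.78) / 107.29 × 100 = 64.04 / 107.29 × 100 = 60

Youth dependency ratio: 23
Old-age dependency ratio: 37
Total dependency ratio: 60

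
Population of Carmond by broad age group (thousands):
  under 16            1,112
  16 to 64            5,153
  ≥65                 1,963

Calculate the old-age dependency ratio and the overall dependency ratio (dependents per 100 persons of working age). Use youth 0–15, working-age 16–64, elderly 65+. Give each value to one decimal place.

Old-age dependency ratio: 38.1
Total dependency ratio: 59.7

Old-age dependency ratio = 1,963 / 5,153 × 100 = 38.1
Total dependency ratio = (1,112 + 1,963) / 5,153 × 100 = 3,075 / 5,153 × 100 = 59.7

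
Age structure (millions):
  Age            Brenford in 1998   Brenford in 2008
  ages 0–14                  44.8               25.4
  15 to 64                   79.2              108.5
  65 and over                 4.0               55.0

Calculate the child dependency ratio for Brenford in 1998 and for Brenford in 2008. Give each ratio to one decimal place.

Brenford in 1998: 44.8 / 79.2 × 100 = 56.6
Brenford in 2008: 25.4 / 108.5 × 100 = 23.4

Brenford in 1998: 56.6
Brenford in 2008: 23.4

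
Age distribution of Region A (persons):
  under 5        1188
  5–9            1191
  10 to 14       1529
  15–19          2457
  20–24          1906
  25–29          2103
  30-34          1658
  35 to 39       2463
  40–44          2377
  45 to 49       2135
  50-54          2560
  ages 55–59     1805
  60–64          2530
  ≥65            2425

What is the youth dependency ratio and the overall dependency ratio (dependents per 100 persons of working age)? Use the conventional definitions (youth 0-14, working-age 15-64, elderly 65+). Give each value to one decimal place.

0–14: 1188 + 1191 + 1529 = 3908
15–64: 2457 + 1906 + 2103 + 1658 + 2463 + 2377 + 2135 + 2560 + 1805 + 2530 = 21994
65+: 2425
Youth dependency ratio = 3908 / 21994 × 100 = 17.8
Total dependency ratio = (3908 + 2425) / 21994 × 100 = 6333 / 21994 × 100 = 28.8

Youth dependency ratio: 17.8
Total dependency ratio: 28.8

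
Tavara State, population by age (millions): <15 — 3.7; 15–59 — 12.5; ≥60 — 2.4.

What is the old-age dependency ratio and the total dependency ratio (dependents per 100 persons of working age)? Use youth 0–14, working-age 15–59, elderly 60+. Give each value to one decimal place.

Old-age dependency ratio = 2.4 / 12.5 × 100 = 19.2
Total dependency ratio = (3.7 + 2.4) / 12.5 × 100 = 6.1 / 12.5 × 100 = 48.8

Old-age dependency ratio: 19.2
Total dependency ratio: 48.8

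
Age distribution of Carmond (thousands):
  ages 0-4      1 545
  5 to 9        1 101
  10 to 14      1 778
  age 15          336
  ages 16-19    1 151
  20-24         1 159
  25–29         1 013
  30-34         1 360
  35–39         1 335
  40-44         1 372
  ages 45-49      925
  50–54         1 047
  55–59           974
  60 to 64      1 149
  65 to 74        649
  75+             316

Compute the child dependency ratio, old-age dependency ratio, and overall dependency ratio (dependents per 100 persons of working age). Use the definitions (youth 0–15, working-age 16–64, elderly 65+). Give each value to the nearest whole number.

Youth dependency ratio: 41
Old-age dependency ratio: 8
Total dependency ratio: 50

0–15: 1 545 + 1 101 + 1 778 + 336 = 4 760
16–64: 1 151 + 1 159 + 1 013 + 1 360 + 1 335 + 1 372 + 925 + 1 047 + 974 + 1 149 = 11 485
65+: 649 + 316 = 965
Youth dependency ratio = 4 760 / 11 485 × 100 = 41
Old-age dependency ratio = 965 / 11 485 × 100 = 8
Total dependency ratio = (4 760 + 965) / 11 485 × 100 = 5 725 / 11 485 × 100 = 50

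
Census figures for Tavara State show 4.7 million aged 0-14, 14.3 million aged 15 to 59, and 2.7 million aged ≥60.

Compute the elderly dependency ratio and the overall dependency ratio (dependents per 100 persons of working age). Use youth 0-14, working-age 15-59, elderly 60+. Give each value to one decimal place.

Old-age dependency ratio: 18.9
Total dependency ratio: 51.7

Old-age dependency ratio = 2.7 / 14.3 × 100 = 18.9
Total dependency ratio = (4.7 + 2.7) / 14.3 × 100 = 7.4 / 14.3 × 100 = 51.7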